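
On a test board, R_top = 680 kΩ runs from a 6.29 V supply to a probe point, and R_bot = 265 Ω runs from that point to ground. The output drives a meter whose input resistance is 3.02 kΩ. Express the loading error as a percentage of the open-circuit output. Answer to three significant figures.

The divider's output (Thévenin) resistance is R_top‖R_bot = 264.9 Ω.
Fractional drop under load = R_th/(R_th + R_L) = 264.9 / (264.9 + 3020) = 0.08064.
So the output falls by 8.06 %.

8.06 %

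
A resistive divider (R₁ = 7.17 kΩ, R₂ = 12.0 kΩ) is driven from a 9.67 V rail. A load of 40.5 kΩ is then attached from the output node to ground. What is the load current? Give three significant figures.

I_L ≈ 0.135 mA

R₂‖R_L = 9.257 kΩ; V_out = 9.67 × 9.257/16.43 = 5.449 V.
I_L = V_out / R_L = 5.449 / 40.5 kΩ = 0.135 mA.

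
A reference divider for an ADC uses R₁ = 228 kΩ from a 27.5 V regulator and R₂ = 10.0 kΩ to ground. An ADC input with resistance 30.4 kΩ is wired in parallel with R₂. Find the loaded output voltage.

V_out ≈ 0.879 V

The load sits in parallel with R₂: R₂‖R_L = (10.0 × 30.4) / (10.0 + 30.4) = 7.525 kΩ.
V_out = 27.5 × 7.525 / (228 + 7.525) = 27.5 × 7.525/235.5 = 0.879 V.
(Unloaded it would have been 1.16 V.)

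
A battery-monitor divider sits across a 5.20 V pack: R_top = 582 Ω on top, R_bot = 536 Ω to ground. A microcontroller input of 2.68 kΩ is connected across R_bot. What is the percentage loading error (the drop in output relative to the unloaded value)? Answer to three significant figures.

9.43 %

Unloaded V = 5.20 × 536/1118 = 2.4930 V.
Loaded: R_bot‖R_L = 446.7 Ω, giving V = 5.20 × 446.7/1029 = 2.2579 V.
Drop = (2.4930 − 2.2579) / 2.4930 = 9.43 %.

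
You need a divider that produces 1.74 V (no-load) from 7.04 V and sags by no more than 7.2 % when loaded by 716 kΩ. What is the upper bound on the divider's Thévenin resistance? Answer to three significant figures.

Loading drop = R_th/(R_th + R_L) ≤ 0.0720, so R_th ≤ R_L · ε/(1−ε) = 716 kΩ × 0.0720/0.9280 = 55.6 kΩ.
(Any R1, R2 with R2/(R1+R2) = 0.247 and R1‖R2 ≤ 55.6 kΩ will meet the spec.)

R_th ≤ 55.6 kΩ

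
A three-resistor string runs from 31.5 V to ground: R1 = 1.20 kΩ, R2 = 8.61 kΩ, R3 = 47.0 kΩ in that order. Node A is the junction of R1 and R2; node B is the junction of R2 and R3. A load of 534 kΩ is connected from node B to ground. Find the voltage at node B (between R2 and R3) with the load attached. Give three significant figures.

At node B, R3 is in parallel with the load: R3‖R_L = 43.20 kΩ.
Below node A the resistance is R2 + (R3‖R_L) = 51.81 kΩ, so V_A = 31.5 × 51.81/53.01 = 30.79 V.
Then V_B = V_A × (R3‖R_L)/(R2 + R3‖R_L) = 30.79 × 43.20/51.81 = 25.7 V.

V ≈ 25.7 V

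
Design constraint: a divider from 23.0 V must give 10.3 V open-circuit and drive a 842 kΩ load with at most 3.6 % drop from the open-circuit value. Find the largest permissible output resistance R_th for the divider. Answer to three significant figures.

Loading drop = R_th/(R_th + R_L) ≤ 0.0360, so R_th ≤ R_L · ε/(1−ε) = 842 kΩ × 0.0360/0.9640 = 31.4 kΩ.

R_th ≤ 31.4 kΩ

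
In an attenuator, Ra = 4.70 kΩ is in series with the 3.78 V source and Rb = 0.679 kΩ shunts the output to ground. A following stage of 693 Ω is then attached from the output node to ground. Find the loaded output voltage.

V_out ≈ 0.257 V

The load sits in parallel with Rb: Rb‖R_L = (679 × 693) / (679 + 693) = 343.0 Ω.
V_out = 3.78 × 343.0 / (4700 + 343.0) = 3.78 × 343.0/5043 = 0.257 V.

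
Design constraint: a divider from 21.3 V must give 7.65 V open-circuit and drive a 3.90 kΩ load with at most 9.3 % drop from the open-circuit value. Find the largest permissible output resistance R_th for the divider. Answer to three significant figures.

Loading drop = R_th/(R_th + R_L) ≤ 0.0930, so R_th ≤ R_L · ε/(1−ε) = 3.90 kΩ × 0.0930/0.9070 = 400 Ω.

R_th ≤ 400 Ω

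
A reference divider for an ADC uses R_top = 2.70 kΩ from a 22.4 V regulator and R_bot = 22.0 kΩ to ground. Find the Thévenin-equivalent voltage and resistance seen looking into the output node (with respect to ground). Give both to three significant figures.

V_th is the open-circuit tap voltage: 22.4 × 22.0/(2.70 + 22.0) = 20.0 V.
With the supply zeroed, R_top and R_bot appear in parallel from the tap: R_th = R_top‖R_bot = (2.70 × 22.0)/24.70 = 2.40 kΩ.

V_th = 20.0 V, R_th = 2.40 kΩ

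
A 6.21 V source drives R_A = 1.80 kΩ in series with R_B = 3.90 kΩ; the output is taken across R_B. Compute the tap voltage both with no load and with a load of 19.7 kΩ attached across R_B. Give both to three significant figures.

Open-circuit: V = 6.21 × 3.90/(1.80 + 3.90) = 4.25 V.
With the load, R_B becomes R_B‖R_L = 3.256 kΩ, so V = 6.21 × 3.256/5.056 = 4.00 V.

Unloaded: 4.25 V; loaded: 4.00 V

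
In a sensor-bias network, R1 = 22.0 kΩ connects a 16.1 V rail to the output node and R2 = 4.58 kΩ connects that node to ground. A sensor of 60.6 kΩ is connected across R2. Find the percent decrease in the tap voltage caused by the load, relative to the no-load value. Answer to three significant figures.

The divider's output (Thévenin) resistance is R1‖R2 = 3.791 kΩ.
Fractional drop under load = R_th/(R_th + R_L) = 3.791 / (3.791 + 60.6) = 0.05887.
So the output falls by 5.89 %.

5.89 %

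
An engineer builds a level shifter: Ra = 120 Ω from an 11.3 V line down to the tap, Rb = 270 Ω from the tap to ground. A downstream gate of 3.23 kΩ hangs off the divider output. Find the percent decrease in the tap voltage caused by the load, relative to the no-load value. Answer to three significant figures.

2.51 %

The divider's output (Thévenin) resistance is Ra‖Rb = 83.08 Ω.
Fractional drop under load = R_th/(R_th + R_L) = 83.08 / (83.08 + 3230) = 0.02508.
So the output falls by 2.51 %.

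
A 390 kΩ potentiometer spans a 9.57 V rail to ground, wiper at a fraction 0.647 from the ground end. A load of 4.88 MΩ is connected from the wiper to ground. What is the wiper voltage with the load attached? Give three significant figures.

The wiper splits the pot into (1−α)R = 137.7 kΩ above and αR = 252.3 kΩ below.
Lower section ‖ load = 239.9 kΩ.
V_wiper = 9.57 × 239.9/(137.7 + 239.9) = 6.08 V.

V ≈ 6.08 V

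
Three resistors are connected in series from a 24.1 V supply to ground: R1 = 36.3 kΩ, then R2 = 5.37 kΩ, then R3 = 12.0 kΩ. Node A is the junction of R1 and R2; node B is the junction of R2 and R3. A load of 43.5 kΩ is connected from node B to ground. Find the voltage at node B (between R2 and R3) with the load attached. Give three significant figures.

V ≈ 4.44 V

At node B, R3 is in parallel with the load: R3‖R_L = 9.405 kΩ.
Below node A the resistance is R2 + (R3‖R_L) = 14.78 kΩ, so V_A = 24.1 × 14.78/51.08 = 6.972 V.
Then V_B = V_A × (R3‖R_L)/(R2 + R3‖R_L) = 6.972 × 9.405/14.78 = 4.44 V.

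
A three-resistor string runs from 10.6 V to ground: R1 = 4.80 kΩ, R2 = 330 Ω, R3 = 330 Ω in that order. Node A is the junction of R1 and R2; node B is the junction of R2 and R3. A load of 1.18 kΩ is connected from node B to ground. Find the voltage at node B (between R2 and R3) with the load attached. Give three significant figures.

V ≈ 0.507 V

At node B, R3 is in parallel with the load: R3‖R_L = 257.9 Ω.
Below node A the resistance is R2 + (R3‖R_L) = 587.9 Ω, so V_A = 10.6 × 587.9/5388 = 1.157 V.
Then V_B = V_A × (R3‖R_L)/(R2 + R3‖R_L) = 1.157 × 257.9/587.9 = 0.507 V.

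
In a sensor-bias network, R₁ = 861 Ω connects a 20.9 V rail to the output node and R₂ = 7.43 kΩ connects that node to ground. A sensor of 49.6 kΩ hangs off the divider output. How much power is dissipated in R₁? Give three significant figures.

P ≈ 7.01 mW

Total resistance from the source is R₁ + (R₂‖R_L) = 7323 Ω, so I = 20.9/7323 Ω = 2.854 mA.
P = I²·R₁ = (2.854 mA)² × 861 Ω = 7.01 mW.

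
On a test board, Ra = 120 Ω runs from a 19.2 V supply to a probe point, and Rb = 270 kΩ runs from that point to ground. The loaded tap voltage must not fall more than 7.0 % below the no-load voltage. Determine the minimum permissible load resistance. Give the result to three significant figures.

Output resistance R_th = Ra‖Rb = (120 × 270000)/270100 = 119.9 Ω.
The fractional drop is R_th/(R_th + R_L); requiring this ≤ 0.0700 gives R_L ≥ R_th(1/0.0700 − 1) = 119.9 × 13.29 = 1.59 kΩ.

R_L(min) ≈ 1.59 kΩ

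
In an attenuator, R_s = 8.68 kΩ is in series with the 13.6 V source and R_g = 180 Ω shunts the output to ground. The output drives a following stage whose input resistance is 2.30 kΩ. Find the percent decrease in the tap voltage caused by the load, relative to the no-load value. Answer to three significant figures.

7.12 %

The divider's output (Thévenin) resistance is R_s‖R_g = 176.3 Ω.
Fractional drop under load = R_th/(R_th + R_L) = 176.3 / (176.3 + 2300) = 0.07121.
So the output falls by 7.12 %.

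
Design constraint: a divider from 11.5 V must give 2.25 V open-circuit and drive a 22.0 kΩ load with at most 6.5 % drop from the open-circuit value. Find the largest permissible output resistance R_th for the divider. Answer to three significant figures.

Loading drop = R_th/(R_th + R_L) ≤ 0.0650, so R_th ≤ R_L · ε/(1−ε) = 22.0 kΩ × 0.0650/0.9350 = 1.53 kΩ.
(Any R1, R2 with R2/(R1+R2) = 0.196 and R1‖R2 ≤ 1.53 kΩ will meet the spec.)

R_th ≤ 1.53 kΩ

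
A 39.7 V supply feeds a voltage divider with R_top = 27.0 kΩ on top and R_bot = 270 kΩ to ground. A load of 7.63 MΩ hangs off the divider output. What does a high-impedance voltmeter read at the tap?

V_out ≈ 36.0 V

The load sits in parallel with R_bot: R_bot‖R_L = (270 × 7630) / (270 + 7630) = 260.8 kΩ.
V_out = 39.7 × 260.8 / (27.0 + 260.8) = 39.7 × 260.8/287.8 = 36.0 V.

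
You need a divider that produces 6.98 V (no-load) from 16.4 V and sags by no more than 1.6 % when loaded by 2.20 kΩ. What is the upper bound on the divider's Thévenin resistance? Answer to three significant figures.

R_th ≤ 35.8 Ω

Loading drop = R_th/(R_th + R_L) ≤ 0.0160, so R_th ≤ R_L · ε/(1−ε) = 2.20 kΩ × 0.0160/0.9840 = 35.8 Ω.
(Any R1, R2 with R2/(R1+R2) = 0.426 and R1‖R2 ≤ 35.8 Ω will meet the spec.)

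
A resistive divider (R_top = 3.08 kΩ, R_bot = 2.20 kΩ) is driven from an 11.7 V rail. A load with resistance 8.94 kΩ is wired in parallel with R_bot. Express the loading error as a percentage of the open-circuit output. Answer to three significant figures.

The divider's output (Thévenin) resistance is R_top‖R_bot = 1.283 kΩ.
Fractional drop under load = R_th/(R_th + R_L) = 1.283 / (1.283 + 8.94) = 0.1255.
So the output falls by 12.6 %.

12.6 %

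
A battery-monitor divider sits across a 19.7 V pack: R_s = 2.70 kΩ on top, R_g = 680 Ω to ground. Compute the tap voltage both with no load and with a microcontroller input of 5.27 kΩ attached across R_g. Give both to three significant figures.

Open-circuit: V = 19.7 × 680/(2700 + 680) = 3.96 V.
With the load, R_g becomes R_g‖R_L = 602.3 Ω, so V = 19.7 × 602.3/3302 = 3.59 V.

Unloaded: 3.96 V; loaded: 3.59 V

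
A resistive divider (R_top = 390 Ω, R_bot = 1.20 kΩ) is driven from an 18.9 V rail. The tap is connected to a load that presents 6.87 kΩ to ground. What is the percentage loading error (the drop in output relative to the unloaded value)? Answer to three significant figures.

4.11 %

The divider's output (Thévenin) resistance is R_top‖R_bot = 294.3 Ω.
Fractional drop under load = R_th/(R_th + R_L) = 294.3 / (294.3 + 6870) = 0.04108.
So the output falls by 4.11 %.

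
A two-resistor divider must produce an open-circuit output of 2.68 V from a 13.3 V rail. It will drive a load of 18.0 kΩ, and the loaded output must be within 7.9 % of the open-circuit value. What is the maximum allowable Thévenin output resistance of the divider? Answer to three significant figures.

Loading drop = R_th/(R_th + R_L) ≤ 0.0790, so R_th ≤ R_L · ε/(1−ε) = 18.0 kΩ × 0.0790/0.9210 = 1.54 kΩ.

R_th ≤ 1.54 kΩ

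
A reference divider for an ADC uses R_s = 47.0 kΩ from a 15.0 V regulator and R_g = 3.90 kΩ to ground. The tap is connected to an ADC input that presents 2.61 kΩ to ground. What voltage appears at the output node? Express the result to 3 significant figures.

V_out ≈ 0.483 V

The load sits in parallel with R_g: R_g‖R_L = (3.90 × 2.61) / (3.90 + 2.61) = 1.564 kΩ.
V_out = 15.0 × 1.564 / (47.0 + 1.564) = 15.0 × 1.564/48.56 = 0.483 V.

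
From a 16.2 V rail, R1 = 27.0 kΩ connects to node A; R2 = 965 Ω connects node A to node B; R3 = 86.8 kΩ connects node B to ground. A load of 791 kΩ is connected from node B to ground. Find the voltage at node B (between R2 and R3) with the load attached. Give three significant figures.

At node B, R3 is in parallel with the load: R3‖R_L = 78220 Ω.
Below node A the resistance is R2 + (R3‖R_L) = 79180 Ω, so V_A = 16.2 × 79180/106200 = 12.08 V.
Then V_B = V_A × (R3‖R_L)/(R2 + R3‖R_L) = 12.08 × 78220/79180 = 11.9 V.

V ≈ 11.9 V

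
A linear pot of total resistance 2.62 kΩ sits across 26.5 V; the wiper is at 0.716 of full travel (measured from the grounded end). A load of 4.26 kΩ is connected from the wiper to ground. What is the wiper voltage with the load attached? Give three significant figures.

The wiper splits the pot into (1−α)R = 744.1 Ω above and αR = 1876 Ω below.
Lower section ‖ load = 1302 Ω.
V_wiper = 26.5 × 1302/(744.1 + 1302) = 16.9 V.

V ≈ 16.9 V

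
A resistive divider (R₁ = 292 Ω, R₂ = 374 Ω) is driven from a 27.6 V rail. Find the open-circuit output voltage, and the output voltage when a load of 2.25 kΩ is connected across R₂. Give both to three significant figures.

Unloaded: 15.5 V; loaded: 14.4 V

Open-circuit: V = 27.6 × 374/(292 + 374) = 15.5 V.
With the load, R₂ becomes R₂‖R_L = 320.7 Ω, so V = 27.6 × 320.7/612.7 = 14.4 V.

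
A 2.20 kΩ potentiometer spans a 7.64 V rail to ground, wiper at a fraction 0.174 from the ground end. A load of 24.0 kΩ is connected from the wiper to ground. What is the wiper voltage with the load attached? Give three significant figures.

V ≈ 1.31 V

The wiper splits the pot into (1−α)R = 1817 Ω above and αR = 382.8 Ω below.
Lower section ‖ load = 376.8 Ω.
V_wiper = 7.64 × 376.8/(1817 + 376.8) = 1.31 V.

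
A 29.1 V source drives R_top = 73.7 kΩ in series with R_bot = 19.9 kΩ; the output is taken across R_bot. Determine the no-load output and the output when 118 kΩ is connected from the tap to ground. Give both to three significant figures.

Unloaded: 6.19 V; loaded: 5.46 V

Open-circuit: V = 29.1 × 19.9/(73.7 + 19.9) = 6.19 V.
With the load, R_bot becomes R_bot‖R_L = 17.03 kΩ, so V = 29.1 × 17.03/90.73 = 5.46 V.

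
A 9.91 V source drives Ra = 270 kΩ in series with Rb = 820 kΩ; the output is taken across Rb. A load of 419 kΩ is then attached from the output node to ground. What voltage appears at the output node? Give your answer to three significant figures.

V_out ≈ 5.02 V

The load sits in parallel with Rb: Rb‖R_L = (820 × 419) / (820 + 419) = 277.3 kΩ.
V_out = 9.91 × 277.3 / (270 + 277.3) = 9.91 × 277.3/547.3 = 5.02 V.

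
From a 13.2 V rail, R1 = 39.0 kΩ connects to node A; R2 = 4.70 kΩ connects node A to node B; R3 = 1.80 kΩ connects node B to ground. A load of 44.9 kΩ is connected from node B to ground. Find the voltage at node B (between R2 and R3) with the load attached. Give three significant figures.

V ≈ 0.503 V

At node B, R3 is in parallel with the load: R3‖R_L = 1.731 kΩ.
Below node A the resistance is R2 + (R3‖R_L) = 6.431 kΩ, so V_A = 13.2 × 6.431/45.43 = 1.868 V.
Then V_B = V_A × (R3‖R_L)/(R2 + R3‖R_L) = 1.868 × 1.731/6.431 = 0.503 V.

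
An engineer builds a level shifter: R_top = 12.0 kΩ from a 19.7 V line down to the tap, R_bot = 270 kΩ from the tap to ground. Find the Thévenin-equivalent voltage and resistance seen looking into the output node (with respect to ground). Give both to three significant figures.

V_th = 18.9 V, R_th = 11.5 kΩ

V_th is the open-circuit tap voltage: 19.7 × 270/(12.0 + 270) = 18.9 V.
With the supply zeroed, R_top and R_bot appear in parallel from the tap: R_th = R_top‖R_bot = (12.0 × 270)/282.0 = 11.5 kΩ.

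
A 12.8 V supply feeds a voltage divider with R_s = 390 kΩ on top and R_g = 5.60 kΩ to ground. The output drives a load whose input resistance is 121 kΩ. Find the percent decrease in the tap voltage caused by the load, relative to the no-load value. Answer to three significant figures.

4.36 %

The divider's output (Thévenin) resistance is R_s‖R_g = 5.521 kΩ.
Fractional drop under load = R_th/(R_th + R_L) = 5.521 / (5.521 + 121) = 0.04363.
So the output falls by 4.36 %.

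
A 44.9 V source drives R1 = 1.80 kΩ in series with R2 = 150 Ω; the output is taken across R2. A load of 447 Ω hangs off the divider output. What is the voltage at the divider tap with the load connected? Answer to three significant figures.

The load sits in parallel with R2: R2‖R_L = (150 × 447) / (150 + 447) = 112.3 Ω.
V_out = 44.9 × 112.3 / (1800 + 112.3) = 44.9 × 112.3/1912 = 2.64 V.
(Unloaded it would have been 3.45 V.)

V_out ≈ 2.64 V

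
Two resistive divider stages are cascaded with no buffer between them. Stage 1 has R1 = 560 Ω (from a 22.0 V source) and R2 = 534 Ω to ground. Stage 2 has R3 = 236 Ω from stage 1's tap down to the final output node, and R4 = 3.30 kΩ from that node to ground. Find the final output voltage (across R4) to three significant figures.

V_out ≈ 9.30 V

Stage 2 presents R3+R4 = 3536 Ω as a load on stage 1's tap.
Stage 1's lower leg becomes R2‖(R3+R4) = 463.9 Ω, so V_mid = 22.0 × 463.9/1024 = 9.968 V.
Stage 2 is itself unloaded: V_out = V_mid × R4/(R3+R4) = 9.968 × 3300/3536 = 9.30 V.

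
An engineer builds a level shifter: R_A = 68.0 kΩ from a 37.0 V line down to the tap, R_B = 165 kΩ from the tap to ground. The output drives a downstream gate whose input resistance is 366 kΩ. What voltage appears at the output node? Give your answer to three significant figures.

The load sits in parallel with R_B: R_B‖R_L = (165 × 366) / (165 + 366) = 113.7 kΩ.
V_out = 37.0 × 113.7 / (68.0 + 113.7) = 37.0 × 113.7/181.7 = 23.2 V.
(Unloaded it would have been 26.2 V.)

V_out ≈ 23.2 V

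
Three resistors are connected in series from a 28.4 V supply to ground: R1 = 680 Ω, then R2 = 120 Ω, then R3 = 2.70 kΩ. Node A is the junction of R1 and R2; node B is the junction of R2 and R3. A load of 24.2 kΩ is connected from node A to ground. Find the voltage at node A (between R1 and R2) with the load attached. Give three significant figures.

V ≈ 22.4 V

Below node A the series string R2+R3 = 2820 Ω sits in parallel with the 24200 Ω load: 2526 Ω.
V_A = 28.4 × 2526/(680 + 2526) = 22.4 V.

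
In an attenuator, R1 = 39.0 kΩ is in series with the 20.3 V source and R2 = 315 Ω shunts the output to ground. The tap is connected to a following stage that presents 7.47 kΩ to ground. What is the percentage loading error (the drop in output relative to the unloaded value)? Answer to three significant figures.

4.02 %

The divider's output (Thévenin) resistance is R1‖R2 = 312.5 Ω.
Fractional drop under load = R_th/(R_th + R_L) = 312.5 / (312.5 + 7470) = 0.04015.
So the output falls by 4.02 %.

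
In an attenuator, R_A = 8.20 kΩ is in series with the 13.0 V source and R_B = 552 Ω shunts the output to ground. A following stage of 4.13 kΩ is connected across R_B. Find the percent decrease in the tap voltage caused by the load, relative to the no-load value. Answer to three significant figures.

11.1 %

Unloaded V = 13.0 × 552/8752 = 0.81993 V.
Loaded: R_B‖R_L = 486.9 Ω, giving V = 13.0 × 486.9/8687 = 0.72868 V.
Drop = (0.81993 − 0.72868) / 0.81993 = 11.1 %.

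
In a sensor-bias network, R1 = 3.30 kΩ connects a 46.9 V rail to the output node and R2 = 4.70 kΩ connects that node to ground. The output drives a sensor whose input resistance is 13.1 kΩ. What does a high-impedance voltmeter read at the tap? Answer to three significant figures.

The load sits in parallel with R2: R2‖R_L = (4.70 × 13.1) / (4.70 + 13.1) = 3.459 kΩ.
V_out = 46.9 × 3.459 / (3.30 + 3.459) = 46.9 × 3.459/6.759 = 24.0 V.

V_out ≈ 24.0 V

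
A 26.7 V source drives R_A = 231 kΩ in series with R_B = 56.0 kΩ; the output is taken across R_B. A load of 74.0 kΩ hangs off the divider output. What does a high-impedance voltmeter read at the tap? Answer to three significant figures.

V_out ≈ 3.24 V

The load sits in parallel with R_B: R_B‖R_L = (56.0 × 74.0) / (56.0 + 74.0) = 31.88 kΩ.
V_out = 26.7 × 31.88 / (231 + 31.88) = 26.7 × 31.88/262.9 = 3.24 V.
(Unloaded it would have been 5.21 V.)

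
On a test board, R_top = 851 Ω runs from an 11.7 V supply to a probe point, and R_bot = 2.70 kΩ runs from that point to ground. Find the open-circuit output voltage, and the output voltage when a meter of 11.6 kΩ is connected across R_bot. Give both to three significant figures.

Open-circuit: V = 11.7 × 2700/(851 + 2700) = 8.90 V.
With the load, R_bot becomes R_bot‖R_L = 2190 Ω, so V = 11.7 × 2190/3041 = 8.43 V.

Unloaded: 8.90 V; loaded: 8.43 V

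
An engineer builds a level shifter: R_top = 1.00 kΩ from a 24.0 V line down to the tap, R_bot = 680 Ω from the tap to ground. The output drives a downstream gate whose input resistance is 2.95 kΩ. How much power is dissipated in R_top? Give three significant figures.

Total resistance from the source is R_top + (R_bot‖R_L) = 1553 Ω, so I = 24.0/1553 Ω = 15.46 mA.
P = I²·R_top = (15.46 mA)² × 1.00 kΩ = 239 mW.

P ≈ 239 mW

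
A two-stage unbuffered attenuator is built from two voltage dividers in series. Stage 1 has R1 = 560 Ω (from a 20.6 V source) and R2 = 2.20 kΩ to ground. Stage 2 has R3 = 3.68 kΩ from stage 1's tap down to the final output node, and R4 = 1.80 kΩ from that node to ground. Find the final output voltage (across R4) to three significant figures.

Stage 2 presents R3+R4 = 5480 Ω as a load on stage 1's tap.
Stage 1's lower leg becomes R2‖(R3+R4) = 1570 Ω, so V_mid = 20.6 × 1570/2130 = 15.18 V.
Stage 2 is itself unloaded: V_out = V_mid × R4/(R3+R4) = 15.18 × 1800/5480 = 4.99 V.

V_out ≈ 4.99 V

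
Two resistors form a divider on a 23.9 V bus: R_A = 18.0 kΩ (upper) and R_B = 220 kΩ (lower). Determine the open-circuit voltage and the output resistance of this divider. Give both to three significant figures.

V_th is the open-circuit tap voltage: 23.9 × 220/(18.0 + 220) = 22.1 V.
With the supply zeroed, R_A and R_B appear in parallel from the tap: R_th = R_A‖R_B = (18.0 × 220)/238.0 = 16.6 kΩ.

V_th = 22.1 V, R_th = 16.6 kΩ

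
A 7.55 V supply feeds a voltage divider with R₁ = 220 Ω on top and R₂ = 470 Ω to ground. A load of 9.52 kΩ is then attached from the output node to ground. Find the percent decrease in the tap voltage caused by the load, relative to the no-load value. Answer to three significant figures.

The divider's output (Thévenin) resistance is R₁‖R₂ = 149.9 Ω.
Fractional drop under load = R_th/(R_th + R_L) = 149.9 / (149.9 + 9520) = 0.01550.
So the output falls by 1.55 %.

1.55 %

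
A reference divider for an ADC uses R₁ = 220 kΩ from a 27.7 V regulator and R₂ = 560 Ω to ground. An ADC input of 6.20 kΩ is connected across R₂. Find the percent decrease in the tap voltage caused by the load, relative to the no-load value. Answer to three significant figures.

Unloaded V = 27.7 × 560/220600 = 0.070330 V.
Loaded: R₂‖R_L = 513.6 Ω, giving V = 27.7 × 513.6/220500 = 0.064517 V.
Drop = (0.070330 − 0.064517) / 0.070330 = 8.26 %.

8.26 %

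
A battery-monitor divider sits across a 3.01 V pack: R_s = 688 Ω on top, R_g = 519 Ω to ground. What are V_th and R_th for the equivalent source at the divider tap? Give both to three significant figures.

V_th = 1.29 V, R_th = 296 Ω

V_th is the open-circuit tap voltage: 3.01 × 519/(688 + 519) = 1.29 V.
With the supply zeroed, R_s and R_g appear in parallel from the tap: R_th = R_s‖R_g = (688 × 519)/1207 = 296 Ω.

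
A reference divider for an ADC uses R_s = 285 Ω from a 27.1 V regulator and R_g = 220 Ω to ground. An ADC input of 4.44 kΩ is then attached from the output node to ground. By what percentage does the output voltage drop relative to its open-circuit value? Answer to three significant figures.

2.72 %

The divider's output (Thévenin) resistance is R_s‖R_g = 124.2 Ω.
Fractional drop under load = R_th/(R_th + R_L) = 124.2 / (124.2 + 4440) = 0.02720.
So the output falls by 2.72 %.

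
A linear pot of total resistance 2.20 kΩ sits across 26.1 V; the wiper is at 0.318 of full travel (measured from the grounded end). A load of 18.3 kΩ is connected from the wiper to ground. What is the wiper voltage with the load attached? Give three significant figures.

The wiper splits the pot into (1−α)R = 1500 Ω above and αR = 699.6 Ω below.
Lower section ‖ load = 673.8 Ω.
V_wiper = 26.1 × 673.8/(1500 + 673.8) = 8.09 V.

V ≈ 8.09 V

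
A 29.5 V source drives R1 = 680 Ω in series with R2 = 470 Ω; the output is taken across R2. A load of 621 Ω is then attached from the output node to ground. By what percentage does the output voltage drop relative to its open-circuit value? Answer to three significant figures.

30.9 %

Unloaded V = 29.5 × 470/1150 = 12.06 V.
Loaded: R2‖R_L = 267.5 Ω, giving V = 29.5 × 267.5/947.5 = 8.329 V.
Drop = (12.06 − 8.329) / 12.06 = 30.9 %.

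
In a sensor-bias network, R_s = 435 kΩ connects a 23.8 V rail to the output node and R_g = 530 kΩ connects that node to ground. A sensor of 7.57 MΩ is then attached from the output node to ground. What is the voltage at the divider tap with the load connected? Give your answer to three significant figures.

V_out ≈ 12.7 V

The load sits in parallel with R_g: R_g‖R_L = (530 × 7570) / (530 + 7570) = 495.3 kΩ.
V_out = 23.8 × 495.3 / (435 + 495.3) = 23.8 × 495.3/930.3 = 12.7 V.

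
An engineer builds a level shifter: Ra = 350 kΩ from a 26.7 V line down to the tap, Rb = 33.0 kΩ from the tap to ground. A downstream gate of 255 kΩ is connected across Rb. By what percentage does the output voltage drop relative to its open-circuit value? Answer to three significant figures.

10.6 %

Unloaded V = 26.7 × 33.0/383.0 = 2.3005 V.
Loaded: Rb‖R_L = 29.22 kΩ, giving V = 26.7 × 29.22/379.2 = 2.0572 V.
Drop = (2.3005 − 2.0572) / 2.3005 = 10.6 %.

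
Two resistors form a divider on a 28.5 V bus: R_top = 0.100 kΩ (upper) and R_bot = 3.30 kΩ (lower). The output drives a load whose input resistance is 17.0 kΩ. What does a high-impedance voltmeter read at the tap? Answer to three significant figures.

V_out ≈ 27.5 V

The load sits in parallel with R_bot: R_bot‖R_L = (3300 × 17000) / (3300 + 17000) = 2764 Ω.
V_out = 28.5 × 2764 / (100 + 2764) = 28.5 × 2764/2864 = 27.5 V.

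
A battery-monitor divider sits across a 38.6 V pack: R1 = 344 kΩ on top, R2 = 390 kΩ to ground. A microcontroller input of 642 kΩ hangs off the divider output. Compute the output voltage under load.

V_out ≈ 16.0 V

The load sits in parallel with R2: R2‖R_L = (390 × 642) / (390 + 642) = 242.6 kΩ.
V_out = 38.6 × 242.6 / (344 + 242.6) = 38.6 × 242.6/586.6 = 16.0 V.
(Unloaded it would have been 20.5 V.)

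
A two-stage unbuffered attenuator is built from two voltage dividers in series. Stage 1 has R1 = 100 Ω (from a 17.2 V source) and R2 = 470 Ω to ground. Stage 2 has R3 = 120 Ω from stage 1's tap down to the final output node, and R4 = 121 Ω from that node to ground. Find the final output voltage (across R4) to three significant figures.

V_out ≈ 5.31 V

Stage 2 presents R3+R4 = 241.0 Ω as a load on stage 1's tap.
Stage 1's lower leg becomes R2‖(R3+R4) = 159.3 Ω, so V_mid = 17.2 × 159.3/259.3 = 10.57 V.
Stage 2 is itself unloaded: V_out = V_mid × R4/(R3+R4) = 10.57 × 121/241.0 = 5.31 V.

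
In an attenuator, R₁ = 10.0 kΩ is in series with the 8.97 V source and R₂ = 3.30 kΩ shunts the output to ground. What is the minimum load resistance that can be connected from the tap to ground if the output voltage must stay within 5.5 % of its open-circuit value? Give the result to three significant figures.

Output resistance R_th = R₁‖R₂ = (10.0 × 3.30)/13.30 = 2.481 kΩ.
The fractional drop is R_th/(R_th + R_L); requiring this ≤ 0.0550 gives R_L ≥ R_th(1/0.0550 − 1) = 2.481 × 17.18 = 42.6 kΩ.

R_L(min) ≈ 42.6 kΩ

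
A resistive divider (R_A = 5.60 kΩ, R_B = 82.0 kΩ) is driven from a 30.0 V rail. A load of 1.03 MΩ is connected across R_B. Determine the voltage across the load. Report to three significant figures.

V_out ≈ 27.9 V

The load sits in parallel with R_B: R_B‖R_L = (82.0 × 1030) / (82.0 + 1030) = 75.95 kΩ.
V_out = 30.0 × 75.95 / (5.60 + 75.95) = 30.0 × 75.95/81.55 = 27.9 V.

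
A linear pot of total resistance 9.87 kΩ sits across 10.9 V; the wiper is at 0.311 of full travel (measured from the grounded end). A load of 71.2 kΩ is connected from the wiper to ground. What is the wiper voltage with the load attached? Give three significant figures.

V ≈ 3.29 V

The wiper splits the pot into (1−α)R = 6.800 kΩ above and αR = 3.070 kΩ below.
Lower section ‖ load = 2.943 kΩ.
V_wiper = 10.9 × 2.943/(6.800 + 2.943) = 3.29 V.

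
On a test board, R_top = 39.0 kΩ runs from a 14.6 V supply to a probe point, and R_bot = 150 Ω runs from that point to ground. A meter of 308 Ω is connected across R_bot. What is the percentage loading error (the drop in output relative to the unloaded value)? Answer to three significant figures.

The divider's output (Thévenin) resistance is R_top‖R_bot = 149.4 Ω.
Fractional drop under load = R_th/(R_th + R_L) = 149.4 / (149.4 + 308) = 0.3267.
So the output falls by 32.7 %.

32.7 %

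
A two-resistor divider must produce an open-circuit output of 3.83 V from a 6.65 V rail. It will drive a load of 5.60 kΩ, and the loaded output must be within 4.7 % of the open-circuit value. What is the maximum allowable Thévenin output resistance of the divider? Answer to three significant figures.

R_th ≤ 276 Ω

Loading drop = R_th/(R_th + R_L) ≤ 0.0470, so R_th ≤ R_L · ε/(1−ε) = 5.60 kΩ × 0.0470/0.9530 = 276 Ω.
(Any R1, R2 with R2/(R1+R2) = 0.576 and R1‖R2 ≤ 276 Ω will meet the spec.)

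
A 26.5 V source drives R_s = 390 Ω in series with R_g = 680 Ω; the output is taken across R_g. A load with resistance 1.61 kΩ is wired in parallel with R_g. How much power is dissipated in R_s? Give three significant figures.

P ≈ 363 mW

Total resistance from the source is R_s + (R_g‖R_L) = 868.1 Ω, so I = 26.5/868.1 Ω = 30.53 mA.
P = I²·R_s = (30.53 mA)² × 390 Ω = 363 mW.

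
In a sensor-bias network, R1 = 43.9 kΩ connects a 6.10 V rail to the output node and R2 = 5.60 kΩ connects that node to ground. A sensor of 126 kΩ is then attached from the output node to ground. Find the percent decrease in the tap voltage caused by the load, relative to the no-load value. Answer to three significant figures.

The divider's output (Thévenin) resistance is R1‖R2 = 4.966 kΩ.
Fractional drop under load = R_th/(R_th + R_L) = 4.966 / (4.966 + 126) = 0.03792.
So the output falls by 3.79 %.

3.79 %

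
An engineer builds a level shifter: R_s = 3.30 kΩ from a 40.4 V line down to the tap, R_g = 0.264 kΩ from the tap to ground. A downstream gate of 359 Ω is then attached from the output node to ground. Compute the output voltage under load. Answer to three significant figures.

The load sits in parallel with R_g: R_g‖R_L = (264 × 359) / (264 + 359) = 152.1 Ω.
V_out = 40.4 × 152.1 / (3300 + 152.1) = 40.4 × 152.1/3452 = 1.78 V.
(Unloaded it would have been 2.99 V.)

V_out ≈ 1.78 V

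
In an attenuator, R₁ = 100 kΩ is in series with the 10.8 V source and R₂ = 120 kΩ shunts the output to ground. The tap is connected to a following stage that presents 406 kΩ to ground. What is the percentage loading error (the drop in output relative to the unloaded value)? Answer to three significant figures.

11.8 %

Unloaded V = 10.8 × 120/220.0 = 5.8909 V.
Loaded: R₂‖R_L = 92.62 kΩ, giving V = 10.8 × 92.62/192.6 = 5.1932 V.
Drop = (5.8909 − 5.1932) / 5.8909 = 11.8 %.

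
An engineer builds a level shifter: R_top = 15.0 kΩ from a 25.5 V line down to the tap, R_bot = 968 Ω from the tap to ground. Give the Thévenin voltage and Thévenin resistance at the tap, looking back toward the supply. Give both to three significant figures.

V_th = 1.55 V, R_th = 909 Ω

V_th is the open-circuit tap voltage: 25.5 × 968/(15000 + 968) = 1.55 V.
With the supply zeroed, R_top and R_bot appear in parallel from the tap: R_th = R_top‖R_bot = (15000 × 968)/15970 = 909 Ω.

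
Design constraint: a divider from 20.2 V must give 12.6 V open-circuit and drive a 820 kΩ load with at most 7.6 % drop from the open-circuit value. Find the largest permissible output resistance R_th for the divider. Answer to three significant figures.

R_th ≤ 67.4 kΩ

Loading drop = R_th/(R_th + R_L) ≤ 0.0760, so R_th ≤ R_L · ε/(1−ε) = 820 kΩ × 0.0760/0.9240 = 67.4 kΩ.
(Any R1, R2 with R2/(R1+R2) = 0.624 and R1‖R2 ≤ 67.4 kΩ will meet the spec.)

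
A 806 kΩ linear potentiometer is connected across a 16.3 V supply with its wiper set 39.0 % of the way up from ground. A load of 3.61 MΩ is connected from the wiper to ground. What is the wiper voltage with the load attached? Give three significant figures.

The wiper splits the pot into (1−α)R = 491.7 kΩ above and αR = 314.3 kΩ below.
Lower section ‖ load = 289.2 kΩ.
V_wiper = 16.3 × 289.2/(491.7 + 289.2) = 6.04 V.

V ≈ 6.04 V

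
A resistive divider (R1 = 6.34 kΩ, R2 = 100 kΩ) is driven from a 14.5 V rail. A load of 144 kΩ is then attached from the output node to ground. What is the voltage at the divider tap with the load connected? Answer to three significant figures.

The load sits in parallel with R2: R2‖R_L = (100 × 144) / (100 + 144) = 59.02 kΩ.
V_out = 14.5 × 59.02 / (6.34 + 59.02) = 14.5 × 59.02/65.36 = 13.1 V.
(Unloaded it would have been 13.6 V.)

V_out ≈ 13.1 V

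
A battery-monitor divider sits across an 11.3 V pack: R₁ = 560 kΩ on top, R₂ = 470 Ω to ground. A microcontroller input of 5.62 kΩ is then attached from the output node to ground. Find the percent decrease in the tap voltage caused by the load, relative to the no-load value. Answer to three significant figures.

7.71 %

The divider's output (Thévenin) resistance is R₁‖R₂ = 469.6 Ω.
Fractional drop under load = R_th/(R_th + R_L) = 469.6 / (469.6 + 5620) = 0.07712.
So the output falls by 7.71 %.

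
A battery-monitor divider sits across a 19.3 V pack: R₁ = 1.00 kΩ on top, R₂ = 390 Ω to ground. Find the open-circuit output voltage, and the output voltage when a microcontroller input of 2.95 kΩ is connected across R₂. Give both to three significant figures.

Unloaded: 5.42 V; loaded: 4.94 V

Open-circuit: V = 19.3 × 390/(1000 + 390) = 5.42 V.
With the load, R₂ becomes R₂‖R_L = 344.5 Ω, so V = 19.3 × 344.5/1344 = 4.94 V.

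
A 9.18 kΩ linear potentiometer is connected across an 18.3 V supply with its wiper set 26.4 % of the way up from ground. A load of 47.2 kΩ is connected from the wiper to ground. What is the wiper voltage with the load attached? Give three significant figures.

The wiper splits the pot into (1−α)R = 6.756 kΩ above and αR = 2.424 kΩ below.
Lower section ‖ load = 2.305 kΩ.
V_wiper = 18.3 × 2.305/(6.756 + 2.305) = 4.66 V.

V ≈ 4.66 V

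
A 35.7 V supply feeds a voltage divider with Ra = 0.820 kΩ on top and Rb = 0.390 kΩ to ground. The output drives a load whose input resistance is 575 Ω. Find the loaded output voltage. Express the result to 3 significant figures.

The load sits in parallel with Rb: Rb‖R_L = (390 × 575) / (390 + 575) = 232.4 Ω.
V_out = 35.7 × 232.4 / (820 + 232.4) = 35.7 × 232.4/1052 = 7.88 V.

V_out ≈ 7.88 V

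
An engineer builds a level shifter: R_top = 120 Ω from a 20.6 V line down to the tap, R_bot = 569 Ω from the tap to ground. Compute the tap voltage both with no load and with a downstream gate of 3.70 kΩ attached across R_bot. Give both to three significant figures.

Unloaded: 17.0 V; loaded: 16.6 V

Open-circuit: V = 20.6 × 569/(120 + 569) = 17.0 V.
With the load, R_bot becomes R_bot‖R_L = 493.2 Ω, so V = 20.6 × 493.2/613.2 = 16.6 V.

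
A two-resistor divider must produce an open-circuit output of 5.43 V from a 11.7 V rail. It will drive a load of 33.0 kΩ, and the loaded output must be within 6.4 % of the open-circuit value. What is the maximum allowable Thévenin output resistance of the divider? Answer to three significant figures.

R_th ≤ 2.26 kΩ

Loading drop = R_th/(R_th + R_L) ≤ 0.0640, so R_th ≤ R_L · ε/(1−ε) = 33.0 kΩ × 0.0640/0.9360 = 2.26 kΩ.
(Any R1, R2 with R2/(R1+R2) = 0.464 and R1‖R2 ≤ 2.26 kΩ will meet the spec.)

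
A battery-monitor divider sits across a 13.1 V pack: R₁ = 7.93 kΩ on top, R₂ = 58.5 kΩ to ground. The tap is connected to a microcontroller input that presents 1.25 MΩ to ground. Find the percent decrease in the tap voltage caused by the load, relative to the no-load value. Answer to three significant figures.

0.556 %

The divider's output (Thévenin) resistance is R₁‖R₂ = 6.983 kΩ.
Fractional drop under load = R_th/(R_th + R_L) = 6.983 / (6.983 + 1250) = 0.005556.
So the output falls by 0.556 %.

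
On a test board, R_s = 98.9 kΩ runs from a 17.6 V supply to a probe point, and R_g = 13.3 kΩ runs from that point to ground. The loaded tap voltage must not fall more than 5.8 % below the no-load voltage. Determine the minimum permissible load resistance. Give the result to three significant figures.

Output resistance R_th = R_s‖R_g = (98.9 × 13.3)/112.2 = 11.72 kΩ.
The fractional drop is R_th/(R_th + R_L); requiring this ≤ 0.0580 gives R_L ≥ R_th(1/0.0580 − 1) = 11.72 × 16.24 = 190 kΩ.

R_L(min) ≈ 190 kΩ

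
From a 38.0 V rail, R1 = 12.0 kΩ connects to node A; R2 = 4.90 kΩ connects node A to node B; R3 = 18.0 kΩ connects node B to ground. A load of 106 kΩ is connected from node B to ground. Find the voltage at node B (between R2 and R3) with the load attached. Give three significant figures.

V ≈ 18.1 V

At node B, R3 is in parallel with the load: R3‖R_L = 15.39 kΩ.
Below node A the resistance is R2 + (R3‖R_L) = 20.29 kΩ, so V_A = 38.0 × 20.29/32.29 = 23.88 V.
Then V_B = V_A × (R3‖R_L)/(R2 + R3‖R_L) = 23.88 × 15.39/20.29 = 18.1 V.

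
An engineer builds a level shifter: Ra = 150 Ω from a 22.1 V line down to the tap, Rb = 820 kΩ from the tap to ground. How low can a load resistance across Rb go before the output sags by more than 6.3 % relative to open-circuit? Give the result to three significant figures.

R_L(min) ≈ 2.23 kΩ

Output resistance R_th = Ra‖Rb = (150 × 820000)/820200 = 150.0 Ω.
The fractional drop is R_th/(R_th + R_L); requiring this ≤ 0.0630 gives R_L ≥ R_th(1/0.0630 − 1) = 150.0 × 14.87 = 2.23 kΩ.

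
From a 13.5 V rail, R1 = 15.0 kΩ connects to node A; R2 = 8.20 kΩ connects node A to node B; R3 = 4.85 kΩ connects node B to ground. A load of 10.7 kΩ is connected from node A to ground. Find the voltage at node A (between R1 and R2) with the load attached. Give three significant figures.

Below node A the series string R2+R3 = 13.05 kΩ sits in parallel with the 10.7 kΩ load: 5.879 kΩ.
V_A = 13.5 × 5.879/(15.0 + 5.879) = 3.80 V.

V ≈ 3.80 V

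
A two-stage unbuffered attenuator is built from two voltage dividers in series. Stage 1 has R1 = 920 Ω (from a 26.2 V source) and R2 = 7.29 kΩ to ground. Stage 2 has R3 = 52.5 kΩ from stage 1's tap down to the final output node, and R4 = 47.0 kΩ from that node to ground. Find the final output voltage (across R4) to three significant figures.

V_out ≈ 10.9 V

Stage 2 presents R3+R4 = 99500 Ω as a load on stage 1's tap.
Stage 1's lower leg becomes R2‖(R3+R4) = 6792 Ω, so V_mid = 26.2 × 6792/7712 = 23.07 V.
Stage 2 is itself unloaded: V_out = V_mid × R4/(R3+R4) = 23.07 × 47000/99500 = 10.9 V.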